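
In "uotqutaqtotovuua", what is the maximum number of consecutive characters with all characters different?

add u: [u] len 1
add o: [u, o] len 2
add t: [u, o, t] len 3
add q: [u, o, t, q] len 4
add u (repeat u, move left end past it): [o, t, q, u] len 4
add t (repeat t, move left end past it): [q, u, t] len 3
add a: [q, u, t, a] len 4
add q (repeat q, move left end past it): [u, t, a, q] len 4
add t (repeat t, move left end past it): [a, q, t] len 3
add o: [a, q, t, o] len 4
add t (repeat t, move left end past it): [o, t] len 2
add o (repeat o, move left end past it): [t, o] len 2
add v: [t, o, v] len 3
add u: [t, o, v, u] len 4
add u (repeat u, move left end past it): [u] len 1
add a: [u, a] len 2
Longest all-distinct length: 4.

4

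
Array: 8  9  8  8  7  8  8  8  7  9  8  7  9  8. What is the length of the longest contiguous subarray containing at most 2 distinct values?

7

Extend right; when distinct count exceeds 2, shrink from the left:
[8] 1 distinct, len 1
[8, 9] 2 distinct, len 2
[8, 9, 8] 2 distinct, len 3
[8, 9, 8, 8] 2 distinct, len 4
[8, 8, 7] 2 distinct, len 3
[8, 8, 7, 8] 2 distinct, len 4
[8, 8, 7, 8, 8] 2 distinct, len 5
[8, 8, 7, 8, 8, 8] 2 distinct, len 6
[8, 8, 7, 8, 8, 8, 7] 2 distinct, len 7
[7, 9] 2 distinct, len 2
[9, 8] 2 distinct, len 2
[8, 7] 2 distinct, len 2
[7, 9] 2 distinct, len 2
[9, 8] 2 distinct, len 2
Longest length with ≤2 distinct: 7.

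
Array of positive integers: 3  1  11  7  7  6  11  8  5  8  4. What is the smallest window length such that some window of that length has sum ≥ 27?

Extend right; whenever the sum reaches 27, record the length and shrink from the left:
add 3: running sum 3 < 27
add 1: running sum 4 < 27
add 11: running sum 15 < 27
add 7: running sum 22 < 27
end 4: [3, 1, 11, 7, 7] sum 29, len 5
end 5: [11, 7, 7, 6] sum 31, len 4
end 6: [7, 7, 6, 11] sum 31, len 4
end 7: [7, 6, 11, 8] sum 32, len 4
end 8: [6, 11, 8, 5] sum 30, len 4
end 9: [11, 8, 5, 8] sum 32, len 4
end 10: [11, 8, 5, 8, 4] sum 36, len 5
Shortest qualifying length: 4.

4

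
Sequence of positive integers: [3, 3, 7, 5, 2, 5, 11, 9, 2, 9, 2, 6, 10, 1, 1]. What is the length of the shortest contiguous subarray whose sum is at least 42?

7

add 3: running sum 3 < 42
add 3: running sum 6 < 42
add 7: running sum 13 < 42
add 5: running sum 18 < 42
add 2: running sum 20 < 42
add 5: running sum 25 < 42
add 11: running sum 36 < 42
add 9: shortest ending here [3, 7, 5, 2, 5, 11, 9] sum 42, len 7
add 2: shortest ending here [3, 7, 5, 2, 5, 11, 9, 2] sum 44, len 8
add 9: shortest ending here [5, 2, 5, 11, 9, 2, 9] sum 43, len 7
add 2: shortest ending here [5, 2, 5, 11, 9, 2, 9, 2] sum 45, len 8
add 6: shortest ending here [5, 11, 9, 2, 9, 2, 6] sum 44, len 7
add 10: shortest ending here [11, 9, 2, 9, 2, 6, 10] sum 49, len 7
add 1: shortest ending here [11, 9, 2, 9, 2, 6, 10, 1] sum 50, len 8
add 1: shortest ending here [11, 9, 2, 9, 2, 6, 10, 1, 1] sum 51, len 9
Shortest qualifying length: 7.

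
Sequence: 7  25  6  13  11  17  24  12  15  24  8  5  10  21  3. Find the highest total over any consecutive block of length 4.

[7, 25, 6, 13] → sum 51
[25, 6, 13, 11] → sum 55
[6, 13, 11, 17] → sum 47
[13, 11, 17, 24] → sum 65
[11, 17, 24, 12] → sum 64
[17, 24, 12, 15] → sum 68
[24, 12, 15, 24] → sum 75
[12, 15, 24, 8] → sum 59
[15, 24, 8, 5] → sum 52
[24, 8, 5, 10] → sum 47
[8, 5, 10, 21] → sum 44
[5, 10, 21, 3] → sum 39
Highest of these is 75.

75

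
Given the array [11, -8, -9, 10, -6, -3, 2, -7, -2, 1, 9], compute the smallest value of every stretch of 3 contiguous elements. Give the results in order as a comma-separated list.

-9, -9, -9, -6, -6, -7, -7, -7, -2

[11, -8, -9] → min -9
[-8, -9, 10] → min -9
[-9, 10, -6] → min -9
[10, -6, -3] → min -6
[-6, -3, 2] → min -6
[-3, 2, -7] → min -7
[2, -7, -2] → min -7
[-7, -2, 1] → min -7
[-2, 1, 9] → min -2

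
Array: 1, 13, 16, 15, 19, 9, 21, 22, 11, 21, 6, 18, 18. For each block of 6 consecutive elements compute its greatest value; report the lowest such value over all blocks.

[1, 13, 16, 15, 19, 9] → max 19
[13, 16, 15, 19, 9, 21] → max 21
[16, 15, 19, 9, 21, 22] → max 22
[15, 19, 9, 21, 22, 11] → max 22
[19, 9, 21, 22, 11, 21] → max 22
[9, 21, 22, 11, 21, 6] → max 22
[21, 22, 11, 21, 6, 18] → max 22
[22, 11, 21, 6, 18, 18] → max 22
Lowest of these is 19.

19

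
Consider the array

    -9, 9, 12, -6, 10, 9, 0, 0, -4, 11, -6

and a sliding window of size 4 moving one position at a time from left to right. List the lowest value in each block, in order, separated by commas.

-9, -6, -6, -6, 0, -4, -4, -6

-9 9 12 -6 → min -9
9 12 -6 10 → min -6
12 -6 10 9 → min -6
-6 10 9 0 → min -6
10 9 0 0 → min 0
9 0 0 -4 → min -4
0 0 -4 11 → min -4
0 -4 11 -6 → min -6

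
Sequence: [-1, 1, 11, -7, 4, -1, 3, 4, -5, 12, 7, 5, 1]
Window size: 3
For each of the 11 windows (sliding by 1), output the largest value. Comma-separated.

(-1, 1, 11) → max 11
(1, 11, -7) → max 11
(11, -7, 4) → max 11
(-7, 4, -1) → max 4
(4, -1, 3) → max 4
(-1, 3, 4) → max 4
(3, 4, -5) → max 4
(4, -5, 12) → max 12
(-5, 12, 7) → max 12
(12, 7, 5) → max 12
(7, 5, 1) → max 7

11, 11, 11, 4, 4, 4, 4, 12, 12, 12, 7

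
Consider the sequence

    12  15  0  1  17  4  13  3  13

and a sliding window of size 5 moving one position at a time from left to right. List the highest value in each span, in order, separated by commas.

(12, 15, 0, 1, 17) → max 17
(15, 0, 1, 17, 4) → max 17
(0, 1, 17, 4, 13) → max 17
(1, 17, 4, 13, 3) → max 17
(17, 4, 13, 3, 13) → max 17

17, 17, 17, 17, 17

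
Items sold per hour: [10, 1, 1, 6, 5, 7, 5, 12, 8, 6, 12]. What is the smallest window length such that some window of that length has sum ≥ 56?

add 10: running sum 10 < 56
add 1: running sum 11 < 56
add 1: running sum 12 < 56
add 6: running sum 18 < 56
add 5: running sum 23 < 56
add 7: running sum 30 < 56
add 5: running sum 35 < 56
add 12: running sum 47 < 56
add 8: running sum 55 < 56
end 9: [10, 1, 1, 6, 5, 7, 5, 12, 8, 6] sum 61, len 10
end 10: [6, 5, 7, 5, 12, 8, 6, 12] sum 61, len 8
Shortest qualifying length: 8.

8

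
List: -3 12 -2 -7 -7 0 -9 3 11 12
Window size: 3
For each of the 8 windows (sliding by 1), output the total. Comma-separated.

7, 3, -16, -14, -16, -6, 5, 26

(-3, 12, -2) → sum 7
(12, -2, -7) → sum 3
(-2, -7, -7) → sum -16
(-7, -7, 0) → sum -14
(-7, 0, -9) → sum -16
(0, -9, 3) → sum -6
(-9, 3, 11) → sum 5
(3, 11, 12) → sum 26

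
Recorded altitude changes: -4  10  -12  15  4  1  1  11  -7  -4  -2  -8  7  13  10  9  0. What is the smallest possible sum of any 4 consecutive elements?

Each size-4 window and its sum:
-4 10 -12 15 → sum 9
10 -12 15 4 → sum 17
-12 15 4 1 → sum 8
15 4 1 1 → sum 21
4 1 1 11 → sum 17
1 1 11 -7 → sum 6
1 11 -7 -4 → sum 1
11 -7 -4 -2 → sum -2
-7 -4 -2 -8 → sum -21
-4 -2 -8 7 → sum -7
-2 -8 7 13 → sum 10
-8 7 13 10 → sum 22
7 13 10 9 → sum 39
13 10 9 0 → sum 32
Smallest of these is -21.

-21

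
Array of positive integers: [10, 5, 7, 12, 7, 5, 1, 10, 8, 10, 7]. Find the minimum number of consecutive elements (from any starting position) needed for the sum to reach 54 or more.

add 10: running sum 10 < 54
add 5: running sum 15 < 54
add 7: running sum 22 < 54
add 12: running sum 34 < 54
add 7: running sum 41 < 54
add 5: running sum 46 < 54
add 1: running sum 47 < 54
end 7: [10, 5, 7, 12, 7, 5, 1, 10] sum 57, len 8
end 8: [5, 7, 12, 7, 5, 1, 10, 8] sum 55, len 8
end 9: [7, 12, 7, 5, 1, 10, 8, 10] sum 60, len 8
end 10: [12, 7, 5, 1, 10, 8, 10, 7] sum 60, len 8
Shortest qualifying length: 8.

8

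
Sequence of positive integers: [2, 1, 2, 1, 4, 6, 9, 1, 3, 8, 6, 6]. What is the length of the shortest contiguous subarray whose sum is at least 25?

add 2: running sum 2 < 25
add 1: running sum 3 < 25
add 2: running sum 5 < 25
add 1: running sum 6 < 25
add 4: running sum 10 < 25
add 6: running sum 16 < 25
add 9: shortest ending here [2, 1, 2, 1, 4, 6, 9] sum 25, len 7
add 1: shortest ending here [2, 1, 2, 1, 4, 6, 9, 1] sum 26, len 8
add 3: shortest ending here [2, 1, 4, 6, 9, 1, 3] sum 26, len 7
add 8: shortest ending here [6, 9, 1, 3, 8] sum 27, len 5
add 6: shortest ending here [9, 1, 3, 8, 6] sum 27, len 5
add 6: shortest ending here [9, 1, 3, 8, 6, 6] sum 33, len 6
Shortest qualifying length: 5.

5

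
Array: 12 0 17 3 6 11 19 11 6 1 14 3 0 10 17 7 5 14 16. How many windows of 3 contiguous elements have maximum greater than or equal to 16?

10

[12, 0, 17] → max 17  ≥ 16 ✓
[0, 17, 3] → max 17  ≥ 16 ✓
[17, 3, 6] → max 17  ≥ 16 ✓
[3, 6, 11] → max 11
[6, 11, 19] → max 19  ≥ 16 ✓
[11, 19, 11] → max 19  ≥ 16 ✓
[19, 11, 6] → max 19  ≥ 16 ✓
[11, 6, 1] → max 11
[6, 1, 14] → max 14
[1, 14, 3] → max 14
[14, 3, 0] → max 14
[3, 0, 10] → max 10
[0, 10, 17] → max 17  ≥ 16 ✓
[10, 17, 7] → max 17  ≥ 16 ✓
[17, 7, 5] → max 17  ≥ 16 ✓
[7, 5, 14] → max 14
[5, 14, 16] → max 16  ≥ 16 ✓
10 windows satisfy the condition.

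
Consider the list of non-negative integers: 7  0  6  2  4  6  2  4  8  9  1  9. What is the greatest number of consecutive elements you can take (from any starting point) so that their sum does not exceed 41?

9

Extend to the right; shrink from the left whenever the sum exceeds 41:
add 7: [7] sum 7, len 1
add 0: [7, 0] sum 7, len 2
add 6: [7, 0, 6] sum 13, len 3
add 2: [7, 0, 6, 2] sum 15, len 4
add 4: [7, 0, 6, 2, 4] sum 19, len 5
add 6: [7, 0, 6, 2, 4, 6] sum 25, len 6
add 2: [7, 0, 6, 2, 4, 6, 2] sum 27, len 7
add 4: [7, 0, 6, 2, 4, 6, 2, 4] sum 31, len 8
add 8: [7, 0, 6, 2, 4, 6, 2, 4, 8] sum 39, len 9
add 9: [0, 6, 2, 4, 6, 2, 4, 8, 9] sum 41, len 9
add 1: [2, 4, 6, 2, 4, 8, 9, 1] sum 36, len 8
add 9: [6, 2, 4, 8, 9, 1, 9] sum 39, len 7
Longest length seen: 9.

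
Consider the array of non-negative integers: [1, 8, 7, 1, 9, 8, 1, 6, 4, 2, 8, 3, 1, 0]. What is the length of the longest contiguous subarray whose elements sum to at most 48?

11

Extend to the right; shrink from the left whenever the sum exceeds 48:
add 1: [1] sum 1, len 1
add 8: [1, 8] sum 9, len 2
add 7: [1, 8, 7] sum 16, len 3
add 1: [1, 8, 7, 1] sum 17, len 4
add 9: [1, 8, 7, 1, 9] sum 26, len 5
add 8: [1, 8, 7, 1, 9, 8] sum 34, len 6
add 1: [1, 8, 7, 1, 9, 8, 1] sum 35, len 7
add 6: [1, 8, 7, 1, 9, 8, 1, 6] sum 41, len 8
add 4: [1, 8, 7, 1, 9, 8, 1, 6, 4] sum 45, len 9
add 2: [1, 8, 7, 1, 9, 8, 1, 6, 4, 2] sum 47, len 10
add 8: [7, 1, 9, 8, 1, 6, 4, 2, 8] sum 46, len 9
add 3: [1, 9, 8, 1, 6, 4, 2, 8, 3] sum 42, len 9
add 1: [1, 9, 8, 1, 6, 4, 2, 8, 3, 1] sum 43, len 10
add 0: [1, 9, 8, 1, 6, 4, 2, 8, 3, 1, 0] sum 43, len 11
Longest length seen: 11.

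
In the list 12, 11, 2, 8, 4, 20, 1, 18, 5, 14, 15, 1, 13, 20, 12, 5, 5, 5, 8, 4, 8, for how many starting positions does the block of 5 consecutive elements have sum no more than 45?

6

(12, 11, 2, 8, 4) → sum 37  ≤ 45 ✓
(11, 2, 8, 4, 20) → sum 45  ≤ 45 ✓
(2, 8, 4, 20, 1) → sum 35  ≤ 45 ✓
(8, 4, 20, 1, 18) → sum 51
(4, 20, 1, 18, 5) → sum 48
(20, 1, 18, 5, 14) → sum 58
(1, 18, 5, 14, 15) → sum 53
(18, 5, 14, 15, 1) → sum 53
(5, 14, 15, 1, 13) → sum 48
(14, 15, 1, 13, 20) → sum 63
(15, 1, 13, 20, 12) → sum 61
(1, 13, 20, 12, 5) → sum 51
(13, 20, 12, 5, 5) → sum 55
(20, 12, 5, 5, 5) → sum 47
(12, 5, 5, 5, 8) → sum 35  ≤ 45 ✓
(5, 5, 5, 8, 4) → sum 27  ≤ 45 ✓
(5, 5, 8, 4, 8) → sum 30  ≤ 45 ✓
6 windows satisfy the condition.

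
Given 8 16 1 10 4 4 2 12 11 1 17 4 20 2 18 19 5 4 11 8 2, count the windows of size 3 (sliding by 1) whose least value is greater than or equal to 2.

13

(8, 16, 1) → min 1
(16, 1, 10) → min 1
(1, 10, 4) → min 1
(10, 4, 4) → min 4  ≥ 2 ✓
(4, 4, 2) → min 2  ≥ 2 ✓
(4, 2, 12) → min 2  ≥ 2 ✓
(2, 12, 11) → min 2  ≥ 2 ✓
(12, 11, 1) → min 1
(11, 1, 17) → min 1
(1, 17, 4) → min 1
(17, 4, 20) → min 4  ≥ 2 ✓
(4, 20, 2) → min 2  ≥ 2 ✓
(20, 2, 18) → min 2  ≥ 2 ✓
(2, 18, 19) → min 2  ≥ 2 ✓
(18, 19, 5) → min 5  ≥ 2 ✓
(19, 5, 4) → min 4  ≥ 2 ✓
(5, 4, 11) → min 4  ≥ 2 ✓
(4, 11, 8) → min 4  ≥ 2 ✓
(11, 8, 2) → min 2  ≥ 2 ✓
13 windows satisfy the condition.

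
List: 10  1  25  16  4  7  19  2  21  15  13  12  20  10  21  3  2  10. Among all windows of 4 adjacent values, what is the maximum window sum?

(10, 1, 25, 16) → sum 52
(1, 25, 16, 4) → sum 46
(25, 16, 4, 7) → sum 52
(16, 4, 7, 19) → sum 46
(4, 7, 19, 2) → sum 32
(7, 19, 2, 21) → sum 49
(19, 2, 21, 15) → sum 57
(2, 21, 15, 13) → sum 51
(21, 15, 13, 12) → sum 61
(15, 13, 12, 20) → sum 60
(13, 12, 20, 10) → sum 55
(12, 20, 10, 21) → sum 63
(20, 10, 21, 3) → sum 54
(10, 21, 3, 2) → sum 36
(21, 3, 2, 10) → sum 36
Maximum of these is 63.

63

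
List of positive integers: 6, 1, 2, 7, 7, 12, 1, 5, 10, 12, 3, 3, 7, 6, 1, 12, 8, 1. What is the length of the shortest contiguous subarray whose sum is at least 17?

2

add 6: running sum 6 < 17
add 1: running sum 7 < 17
add 2: running sum 9 < 17
add 7: running sum 16 < 17
end 4: [1, 2, 7, 7] sum 17, len 4
end 5: [7, 12] sum 19, len 2
end 6: [7, 12, 1] sum 20, len 3
end 7: [12, 1, 5] sum 18, len 3
end 8: [12, 1, 5, 10] sum 28, len 4
end 9: [10, 12] sum 22, len 2
end 10: [10, 12, 3] sum 25, len 3
end 11: [12, 3, 3] sum 18, len 3
end 12: [12, 3, 3, 7] sum 25, len 4
end 13: [3, 3, 7, 6] sum 19, len 4
end 14: [3, 7, 6, 1] sum 17, len 4
end 15: [6, 1, 12] sum 19, len 3
end 16: [12, 8] sum 20, len 2
end 17: [12, 8, 1] sum 21, len 3
Shortest qualifying length: 2.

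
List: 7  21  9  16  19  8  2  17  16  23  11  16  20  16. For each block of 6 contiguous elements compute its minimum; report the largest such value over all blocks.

[7, 21, 9, 16, 19, 8] → min 7
[21, 9, 16, 19, 8, 2] → min 2
[9, 16, 19, 8, 2, 17] → min 2
[16, 19, 8, 2, 17, 16] → min 2
[19, 8, 2, 17, 16, 23] → min 2
[8, 2, 17, 16, 23, 11] → min 2
[2, 17, 16, 23, 11, 16] → min 2
[17, 16, 23, 11, 16, 20] → min 11
[16, 23, 11, 16, 20, 16] → min 11
Largest of these is 11.

11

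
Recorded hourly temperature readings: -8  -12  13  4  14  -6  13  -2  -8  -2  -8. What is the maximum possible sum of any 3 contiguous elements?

-8 -12 13 → sum -7
-12 13 4 → sum 5
13 4 14 → sum 31
4 14 -6 → sum 12
14 -6 13 → sum 21
-6 13 -2 → sum 5
13 -2 -8 → sum 3
-2 -8 -2 → sum -12
-8 -2 -8 → sum -18
Maximum of these is 31.

31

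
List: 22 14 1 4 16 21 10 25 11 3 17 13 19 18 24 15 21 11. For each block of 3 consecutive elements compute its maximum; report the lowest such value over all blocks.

Each size-3 window and its max:
[22, 14, 1] → max 22
[14, 1, 4] → max 14
[1, 4, 16] → max 16
[4, 16, 21] → max 21
[16, 21, 10] → max 21
[21, 10, 25] → max 25
[10, 25, 11] → max 25
[25, 11, 3] → max 25
[11, 3, 17] → max 17
[3, 17, 13] → max 17
[17, 13, 19] → max 19
[13, 19, 18] → max 19
[19, 18, 24] → max 24
[18, 24, 15] → max 24
[24, 15, 21] → max 24
[15, 21, 11] → max 21
Lowest of these is 14.

14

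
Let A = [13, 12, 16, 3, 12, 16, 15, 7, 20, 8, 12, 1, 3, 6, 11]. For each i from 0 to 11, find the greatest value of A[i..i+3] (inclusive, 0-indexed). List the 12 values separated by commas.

(13, 12, 16, 3) → max 16
(12, 16, 3, 12) → max 16
(16, 3, 12, 16) → max 16
(3, 12, 16, 15) → max 16
(12, 16, 15, 7) → max 16
(16, 15, 7, 20) → max 20
(15, 7, 20, 8) → max 20
(7, 20, 8, 12) → max 20
(20, 8, 12, 1) → max 20
(8, 12, 1, 3) → max 12
(12, 1, 3, 6) → max 12
(1, 3, 6, 11) → max 11

16, 16, 16, 16, 16, 20, 20, 20, 20, 12, 12, 11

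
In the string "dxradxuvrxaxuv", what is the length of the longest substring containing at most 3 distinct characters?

4

Extend right; when distinct count exceeds 3, shrink from the left:
add d: window [d] (1 distinct), len 1
add x: window [d, x] (2 distinct), len 2
add r: window [d, x, r] (3 distinct), len 3
add a: window [x, r, a] (3 distinct), len 3
add d: window [r, a, d] (3 distinct), len 3
add x: window [a, d, x] (3 distinct), len 3
add u: window [d, x, u] (3 distinct), len 3
add v: window [x, u, v] (3 distinct), len 3
add r: window [u, v, r] (3 distinct), len 3
add x: window [v, r, x] (3 distinct), len 3
add a: window [r, x, a] (3 distinct), len 3
add x: window [r, x, a, x] (3 distinct), len 4
add u: window [x, a, x, u] (3 distinct), len 4
add v: window [x, u, v] (3 distinct), len 3
Longest length with ≤3 distinct: 4.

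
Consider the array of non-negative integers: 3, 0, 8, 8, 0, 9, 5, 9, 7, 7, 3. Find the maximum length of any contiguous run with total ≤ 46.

8

→ 3: sum 3, len 1
→ 0: sum 3, len 2
→ 8: sum 11, len 3
→ 8: sum 19, len 4
→ 0: sum 19, len 5
→ 9: sum 28, len 6
→ 5: sum 33, len 7
→ 9: sum 42, len 8
→ 7 (dropped 3): sum 46, len 8
→ 7 (dropped 0, 8): sum 45, len 7
→ 3 (dropped 8): sum 40, len 7
Longest length seen: 8.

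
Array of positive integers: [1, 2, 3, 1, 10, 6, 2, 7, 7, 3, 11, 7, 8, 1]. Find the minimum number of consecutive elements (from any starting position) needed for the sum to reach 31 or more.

Extend right; whenever the sum reaches 31, record the length and shrink from the left:
add 1: running sum 1 < 31
add 2: running sum 3 < 31
add 3: running sum 6 < 31
add 1: running sum 7 < 31
add 10: running sum 17 < 31
add 6: running sum 23 < 31
add 2: running sum 25 < 31
add 7: shortest ending here [2, 3, 1, 10, 6, 2, 7] sum 31, len 7
add 7: shortest ending here [10, 6, 2, 7, 7] sum 32, len 5
add 3: shortest ending here [10, 6, 2, 7, 7, 3] sum 35, len 6
add 11: shortest ending here [6, 2, 7, 7, 3, 11] sum 36, len 6
add 7: shortest ending here [7, 7, 3, 11, 7] sum 35, len 5
add 8: shortest ending here [7, 3, 11, 7, 8] sum 36, len 5
add 1: shortest ending here [7, 3, 11, 7, 8, 1] sum 37, len 6
Shortest qualifying length: 5.

5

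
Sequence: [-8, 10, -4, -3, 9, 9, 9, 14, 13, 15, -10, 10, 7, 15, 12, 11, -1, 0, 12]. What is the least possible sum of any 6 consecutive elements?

(-8, 10, -4, -3, 9, 9) → sum 13
(10, -4, -3, 9, 9, 9) → sum 30
(-4, -3, 9, 9, 9, 14) → sum 34
(-3, 9, 9, 9, 14, 13) → sum 51
(9, 9, 9, 14, 13, 15) → sum 69
(9, 9, 14, 13, 15, -10) → sum 50
(9, 14, 13, 15, -10, 10) → sum 51
(14, 13, 15, -10, 10, 7) → sum 49
(13, 15, -10, 10, 7, 15) → sum 50
(15, -10, 10, 7, 15, 12) → sum 49
(-10, 10, 7, 15, 12, 11) → sum 45
(10, 7, 15, 12, 11, -1) → sum 54
(7, 15, 12, 11, -1, 0) → sum 44
(15, 12, 11, -1, 0, 12) → sum 49
Least of these is 13.

13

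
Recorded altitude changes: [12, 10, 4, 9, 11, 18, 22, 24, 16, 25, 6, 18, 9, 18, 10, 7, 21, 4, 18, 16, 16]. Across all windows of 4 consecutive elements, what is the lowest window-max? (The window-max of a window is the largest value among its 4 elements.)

11

(12, 10, 4, 9) → max 12
(10, 4, 9, 11) → max 11
(4, 9, 11, 18) → max 18
(9, 11, 18, 22) → max 22
(11, 18, 22, 24) → max 24
(18, 22, 24, 16) → max 24
(22, 24, 16, 25) → max 25
(24, 16, 25, 6) → max 25
(16, 25, 6, 18) → max 25
(25, 6, 18, 9) → max 25
(6, 18, 9, 18) → max 18
(18, 9, 18, 10) → max 18
(9, 18, 10, 7) → max 18
(18, 10, 7, 21) → max 21
(10, 7, 21, 4) → max 21
(7, 21, 4, 18) → max 21
(21, 4, 18, 16) → max 21
(4, 18, 16, 16) → max 18
Lowest of these is 11.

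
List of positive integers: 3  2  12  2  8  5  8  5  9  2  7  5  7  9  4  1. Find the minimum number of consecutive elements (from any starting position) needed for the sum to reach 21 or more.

3

Extend right; whenever the sum reaches 21, record the length and shrink from the left:
add 3: running sum 3 < 21
add 2: running sum 5 < 21
add 12: running sum 17 < 21
add 2: running sum 19 < 21
add 8: shortest ending here [12, 2, 8] sum 22, len 3
add 5: shortest ending here [12, 2, 8, 5] sum 27, len 4
add 8: shortest ending here [8, 5, 8] sum 21, len 3
add 5: shortest ending here [8, 5, 8, 5] sum 26, len 4
add 9: shortest ending here [8, 5, 9] sum 22, len 3
add 2: shortest ending here [8, 5, 9, 2] sum 24, len 4
add 7: shortest ending here [5, 9, 2, 7] sum 23, len 4
add 5: shortest ending here [9, 2, 7, 5] sum 23, len 4
add 7: shortest ending here [2, 7, 5, 7] sum 21, len 4
add 9: shortest ending here [5, 7, 9] sum 21, len 3
add 4: shortest ending here [5, 7, 9, 4] sum 25, len 4
add 1: shortest ending here [7, 9, 4, 1] sum 21, len 4
Shortest qualifying length: 3.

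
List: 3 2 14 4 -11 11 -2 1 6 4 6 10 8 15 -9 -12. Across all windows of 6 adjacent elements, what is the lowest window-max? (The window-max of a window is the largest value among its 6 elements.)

10

Window maxs for each of the 11 positions:
3 2 14 4 -11 11 → max 14
2 14 4 -11 11 -2 → max 14
14 4 -11 11 -2 1 → max 14
4 -11 11 -2 1 6 → max 11
-11 11 -2 1 6 4 → max 11
11 -2 1 6 4 6 → max 11
-2 1 6 4 6 10 → max 10
1 6 4 6 10 8 → max 10
6 4 6 10 8 15 → max 15
4 6 10 8 15 -9 → max 15
6 10 8 15 -9 -12 → max 15
Lowest of these is 10.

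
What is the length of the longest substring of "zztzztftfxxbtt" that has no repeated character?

add z: [z] len 1
add z (repeat z, move left end past it): [z] len 1
add t: [z, t] len 2
add z (repeat z, move left end past it): [t, z] len 2
add z (repeat z, move left end past it): [z] len 1
add t: [z, t] len 2
add f: [z, t, f] len 3
add t (repeat t, move left end past it): [f, t] len 2
add f (repeat f, move left end past it): [t, f] len 2
add x: [t, f, x] len 3
add x (repeat x, move left end past it): [x] len 1
add b: [x, b] len 2
add t: [x, b, t] len 3
add t (repeat t, move left end past it): [t] len 1
Longest all-distinct length: 3.

3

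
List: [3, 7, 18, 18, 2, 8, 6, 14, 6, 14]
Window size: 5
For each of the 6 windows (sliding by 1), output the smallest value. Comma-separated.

3 7 18 18 2 → min 2
7 18 18 2 8 → min 2
18 18 2 8 6 → min 2
18 2 8 6 14 → min 2
2 8 6 14 6 → min 2
8 6 14 6 14 → min 6

2, 2, 2, 2, 2, 6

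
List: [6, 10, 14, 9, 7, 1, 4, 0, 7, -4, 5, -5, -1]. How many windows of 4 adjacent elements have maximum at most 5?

1

[6, 10, 14, 9] → max 14
[10, 14, 9, 7] → max 14
[14, 9, 7, 1] → max 14
[9, 7, 1, 4] → max 9
[7, 1, 4, 0] → max 7
[1, 4, 0, 7] → max 7
[4, 0, 7, -4] → max 7
[0, 7, -4, 5] → max 7
[7, -4, 5, -5] → max 7
[-4, 5, -5, -1] → max 5  ≤ 5 ✓
1 window satisfy the condition.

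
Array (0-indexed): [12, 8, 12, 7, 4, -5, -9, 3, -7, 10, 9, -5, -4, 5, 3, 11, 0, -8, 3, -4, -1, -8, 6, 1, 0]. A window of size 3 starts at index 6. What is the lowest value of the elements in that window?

-9

Elements at indices 6..8: -9, 3, -7
min(-9, 3, -7) = -9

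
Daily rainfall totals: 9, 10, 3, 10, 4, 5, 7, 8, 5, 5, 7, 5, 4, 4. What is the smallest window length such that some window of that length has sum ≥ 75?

12

add 9: running sum 9 < 75
add 10: running sum 19 < 75
add 3: running sum 22 < 75
add 10: running sum 32 < 75
add 4: running sum 36 < 75
add 5: running sum 41 < 75
add 7: running sum 48 < 75
add 8: running sum 56 < 75
add 5: running sum 61 < 75
add 5: running sum 66 < 75
add 7: running sum 73 < 75
end 11: [9, 10, 3, 10, 4, 5, 7, 8, 5, 5, 7, 5] sum 78, len 12
end 12: [9, 10, 3, 10, 4, 5, 7, 8, 5, 5, 7, 5, 4] sum 82, len 13
end 13: [10, 3, 10, 4, 5, 7, 8, 5, 5, 7, 5, 4, 4] sum 77, len 13
Shortest qualifying length: 12.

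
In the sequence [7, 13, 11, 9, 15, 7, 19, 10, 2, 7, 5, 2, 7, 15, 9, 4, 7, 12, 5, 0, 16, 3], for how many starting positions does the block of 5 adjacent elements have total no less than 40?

10

7 13 11 9 15 → sum 55  ≥ 40 ✓
13 11 9 15 7 → sum 55  ≥ 40 ✓
11 9 15 7 19 → sum 61  ≥ 40 ✓
9 15 7 19 10 → sum 60  ≥ 40 ✓
15 7 19 10 2 → sum 53  ≥ 40 ✓
7 19 10 2 7 → sum 45  ≥ 40 ✓
19 10 2 7 5 → sum 43  ≥ 40 ✓
10 2 7 5 2 → sum 26
2 7 5 2 7 → sum 23
7 5 2 7 15 → sum 36
5 2 7 15 9 → sum 38
2 7 15 9 4 → sum 37
7 15 9 4 7 → sum 42  ≥ 40 ✓
15 9 4 7 12 → sum 47  ≥ 40 ✓
9 4 7 12 5 → sum 37
4 7 12 5 0 → sum 28
7 12 5 0 16 → sum 40  ≥ 40 ✓
12 5 0 16 3 → sum 36
10 windows satisfy the condition.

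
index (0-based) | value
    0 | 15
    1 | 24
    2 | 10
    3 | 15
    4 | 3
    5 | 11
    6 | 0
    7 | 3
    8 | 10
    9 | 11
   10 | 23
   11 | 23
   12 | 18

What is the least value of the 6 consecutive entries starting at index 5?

0

Elements at indices 5..10: 11, 0, 3, 10, 11, 23
min(11, 0, 3, 10, 11, 23) = 0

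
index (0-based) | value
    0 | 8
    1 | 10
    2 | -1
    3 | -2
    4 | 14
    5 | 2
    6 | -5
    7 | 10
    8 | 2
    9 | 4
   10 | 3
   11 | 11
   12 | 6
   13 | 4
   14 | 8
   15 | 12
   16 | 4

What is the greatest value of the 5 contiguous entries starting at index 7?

Elements at indices 7..11: 10, 2, 4, 3, 11
max(10, 2, 4, 3, 11) = 11

11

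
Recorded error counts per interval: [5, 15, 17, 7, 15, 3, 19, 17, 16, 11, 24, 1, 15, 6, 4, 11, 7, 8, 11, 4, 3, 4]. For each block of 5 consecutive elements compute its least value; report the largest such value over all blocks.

[5, 15, 17, 7, 15] → min 5
[15, 17, 7, 15, 3] → min 3
[17, 7, 15, 3, 19] → min 3
[7, 15, 3, 19, 17] → min 3
[15, 3, 19, 17, 16] → min 3
[3, 19, 17, 16, 11] → min 3
[19, 17, 16, 11, 24] → min 11
[17, 16, 11, 24, 1] → min 1
[16, 11, 24, 1, 15] → min 1
[11, 24, 1, 15, 6] → min 1
[24, 1, 15, 6, 4] → min 1
[1, 15, 6, 4, 11] → min 1
[15, 6, 4, 11, 7] → min 4
[6, 4, 11, 7, 8] → min 4
[4, 11, 7, 8, 11] → min 4
[11, 7, 8, 11, 4] → min 4
[7, 8, 11, 4, 3] → min 3
[8, 11, 4, 3, 4] → min 3
Largest of these is 11.

11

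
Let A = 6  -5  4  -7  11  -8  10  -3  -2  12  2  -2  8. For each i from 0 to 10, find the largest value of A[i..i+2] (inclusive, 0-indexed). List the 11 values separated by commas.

Sliding a size-3 window across the 13 values:
[6, -5, 4] → max 6
[-5, 4, -7] → max 4
[4, -7, 11] → max 11
[-7, 11, -8] → max 11
[11, -8, 10] → max 11
[-8, 10, -3] → max 10
[10, -3, -2] → max 10
[-3, -2, 12] → max 12
[-2, 12, 2] → max 12
[12, 2, -2] → max 12
[2, -2, 8] → max 8

6, 4, 11, 11, 11, 10, 10, 12, 12, 12, 8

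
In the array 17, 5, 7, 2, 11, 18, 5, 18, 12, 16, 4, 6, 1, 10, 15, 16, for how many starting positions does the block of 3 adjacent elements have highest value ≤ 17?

[17, 5, 7] → max 17  ≤ 17 ✓
[5, 7, 2] → max 7  ≤ 17 ✓
[7, 2, 11] → max 11  ≤ 17 ✓
[2, 11, 18] → max 18
[11, 18, 5] → max 18
[18, 5, 18] → max 18
[5, 18, 12] → max 18
[18, 12, 16] → max 18
[12, 16, 4] → max 16  ≤ 17 ✓
[16, 4, 6] → max 16  ≤ 17 ✓
[4, 6, 1] → max 6  ≤ 17 ✓
[6, 1, 10] → max 10  ≤ 17 ✓
[1, 10, 15] → max 15  ≤ 17 ✓
[10, 15, 16] → max 16  ≤ 17 ✓
9 windows satisfy the condition.

9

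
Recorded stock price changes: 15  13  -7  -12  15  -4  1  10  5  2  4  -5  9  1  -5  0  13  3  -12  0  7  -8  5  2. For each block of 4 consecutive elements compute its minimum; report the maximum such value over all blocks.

15 13 -7 -12 → min -12
13 -7 -12 15 → min -12
-7 -12 15 -4 → min -12
-12 15 -4 1 → min -12
15 -4 1 10 → min -4
-4 1 10 5 → min -4
1 10 5 2 → min 1
10 5 2 4 → min 2
5 2 4 -5 → min -5
2 4 -5 9 → min -5
4 -5 9 1 → min -5
-5 9 1 -5 → min -5
9 1 -5 0 → min -5
1 -5 0 13 → min -5
-5 0 13 3 → min -5
0 13 3 -12 → min -12
13 3 -12 0 → min -12
3 -12 0 7 → min -12
-12 0 7 -8 → min -12
0 7 -8 5 → min -8
7 -8 5 2 → min -8
Maximum of these is 2.

2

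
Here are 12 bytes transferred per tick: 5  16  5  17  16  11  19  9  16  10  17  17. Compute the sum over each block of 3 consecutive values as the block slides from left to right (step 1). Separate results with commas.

5 16 5 → sum 26
16 5 17 → sum 38
5 17 16 → sum 38
17 16 11 → sum 44
16 11 19 → sum 46
11 19 9 → sum 39
19 9 16 → sum 44
9 16 10 → sum 35
16 10 17 → sum 43
10 17 17 → sum 44

26, 38, 38, 44, 46, 39, 44, 35, 43, 44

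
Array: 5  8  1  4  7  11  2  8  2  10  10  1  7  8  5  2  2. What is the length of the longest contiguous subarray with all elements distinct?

[5] len 1
[5, 8] len 2
[5, 8, 1] len 3
[5, 8, 1, 4] len 4
[5, 8, 1, 4, 7] len 5
[5, 8, 1, 4, 7, 11] len 6
[5, 8, 1, 4, 7, 11, 2] len 7
[1, 4, 7, 11, 2, 8] len 6
[8, 2] len 2
[8, 2, 10] len 3
[10] len 1
[10, 1] len 2
[10, 1, 7] len 3
[10, 1, 7, 8] len 4
[10, 1, 7, 8, 5] len 5
[10, 1, 7, 8, 5, 2] len 6
[2] len 1
Longest all-distinct length: 7.

7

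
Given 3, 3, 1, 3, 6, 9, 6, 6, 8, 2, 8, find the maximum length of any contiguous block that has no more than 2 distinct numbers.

4

Extend right; when distinct count exceeds 2, shrink from the left:
[3] 1 distinct, len 1
[3, 3] 1 distinct, len 2
[3, 3, 1] 2 distinct, len 3
[3, 3, 1, 3] 2 distinct, len 4
[3, 6] 2 distinct, len 2
[6, 9] 2 distinct, len 2
[6, 9, 6] 2 distinct, len 3
[6, 9, 6, 6] 2 distinct, len 4
[6, 6, 8] 2 distinct, len 3
[8, 2] 2 distinct, len 2
[8, 2, 8] 2 distinct, len 3
Longest length with ≤2 distinct: 4.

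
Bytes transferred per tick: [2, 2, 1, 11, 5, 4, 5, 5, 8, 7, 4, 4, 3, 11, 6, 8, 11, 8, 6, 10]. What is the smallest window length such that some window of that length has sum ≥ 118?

Extend right; whenever the sum reaches 118, record the length and shrink from the left:
add 2: running sum 2 < 118
add 2: running sum 4 < 118
add 1: running sum 5 < 118
add 11: running sum 16 < 118
add 5: running sum 21 < 118
add 4: running sum 25 < 118
add 5: running sum 30 < 118
add 5: running sum 35 < 118
add 8: running sum 43 < 118
add 7: running sum 50 < 118
add 4: running sum 54 < 118
add 4: running sum 58 < 118
add 3: running sum 61 < 118
add 11: running sum 72 < 118
add 6: running sum 78 < 118
add 8: running sum 86 < 118
add 11: running sum 97 < 118
add 8: running sum 105 < 118
add 6: running sum 111 < 118
end 19: [2, 1, 11, 5, 4, 5, 5, 8, 7, 4, 4, 3, 11, 6, 8, 11, 8, 6, 10] sum 119, len 19
Shortest qualifying length: 19.

19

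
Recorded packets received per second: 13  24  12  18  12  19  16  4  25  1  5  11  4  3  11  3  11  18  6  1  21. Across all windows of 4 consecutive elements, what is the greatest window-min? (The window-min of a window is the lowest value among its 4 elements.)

12

Window mins for each of the 18 positions:
[13, 24, 12, 18] → min 12
[24, 12, 18, 12] → min 12
[12, 18, 12, 19] → min 12
[18, 12, 19, 16] → min 12
[12, 19, 16, 4] → min 4
[19, 16, 4, 25] → min 4
[16, 4, 25, 1] → min 1
[4, 25, 1, 5] → min 1
[25, 1, 5, 11] → min 1
[1, 5, 11, 4] → min 1
[5, 11, 4, 3] → min 3
[11, 4, 3, 11] → min 3
[4, 3, 11, 3] → min 3
[3, 11, 3, 11] → min 3
[11, 3, 11, 18] → min 3
[3, 11, 18, 6] → min 3
[11, 18, 6, 1] → min 1
[18, 6, 1, 21] → min 1
Greatest of these is 12.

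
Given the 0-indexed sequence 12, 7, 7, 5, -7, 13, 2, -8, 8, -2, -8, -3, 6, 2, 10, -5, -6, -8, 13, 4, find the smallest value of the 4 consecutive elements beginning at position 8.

-8

Elements at indices 8..11: 8, -2, -8, -3
min(8, -2, -8, -3) = -8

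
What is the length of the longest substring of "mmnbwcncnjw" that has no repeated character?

add m: [m] len 1
add m (repeat m, move left end past it): [m] len 1
add n: [m, n] len 2
add b: [m, n, b] len 3
add w: [m, n, b, w] len 4
add c: [m, n, b, w, c] len 5
add n (repeat n, move left end past it): [b, w, c, n] len 4
add c (repeat c, move left end past it): [n, c] len 2
add n (repeat n, move left end past it): [c, n] len 2
add j: [c, n, j] len 3
add w: [c, n, j, w] len 4
Longest all-distinct length: 5.

5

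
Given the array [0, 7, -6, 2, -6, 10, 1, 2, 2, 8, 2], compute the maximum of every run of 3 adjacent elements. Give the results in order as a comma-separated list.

7, 7, 2, 10, 10, 10, 2, 8, 8

[0, 7, -6] → max 7
[7, -6, 2] → max 7
[-6, 2, -6] → max 2
[2, -6, 10] → max 10
[-6, 10, 1] → max 10
[10, 1, 2] → max 10
[1, 2, 2] → max 2
[2, 2, 8] → max 8
[2, 8, 2] → max 8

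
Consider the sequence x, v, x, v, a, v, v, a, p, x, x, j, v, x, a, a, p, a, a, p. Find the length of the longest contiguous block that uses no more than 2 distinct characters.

[x] 1 distinct, len 1
[x, v] 2 distinct, len 2
[x, v, x] 2 distinct, len 3
[x, v, x, v] 2 distinct, len 4
[v, a] 2 distinct, len 2
[v, a, v] 2 distinct, len 3
[v, a, v, v] 2 distinct, len 4
[v, a, v, v, a] 2 distinct, len 5
[a, p] 2 distinct, len 2
[p, x] 2 distinct, len 2
[p, x, x] 2 distinct, len 3
[x, x, j] 2 distinct, len 3
[j, v] 2 distinct, len 2
[v, x] 2 distinct, len 2
[x, a] 2 distinct, len 2
[x, a, a] 2 distinct, len 3
[a, a, p] 2 distinct, len 3
[a, a, p, a] 2 distinct, len 4
[a, a, p, a, a] 2 distinct, len 5
[a, a, p, a, a, p] 2 distinct, len 6
Longest length with ≤2 distinct: 6.

6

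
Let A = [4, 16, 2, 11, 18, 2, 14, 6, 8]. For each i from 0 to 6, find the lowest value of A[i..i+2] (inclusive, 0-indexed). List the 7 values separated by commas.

(4, 16, 2) → min 2
(16, 2, 11) → min 2
(2, 11, 18) → min 2
(11, 18, 2) → min 2
(18, 2, 14) → min 2
(2, 14, 6) → min 2
(14, 6, 8) → min 6

2, 2, 2, 2, 2, 2, 6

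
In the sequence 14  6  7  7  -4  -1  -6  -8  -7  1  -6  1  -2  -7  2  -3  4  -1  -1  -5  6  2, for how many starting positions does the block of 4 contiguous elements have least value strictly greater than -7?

10

14 6 7 7 → min 6  > -7 ✓
6 7 7 -4 → min -4  > -7 ✓
7 7 -4 -1 → min -4  > -7 ✓
7 -4 -1 -6 → min -6  > -7 ✓
-4 -1 -6 -8 → min -8
-1 -6 -8 -7 → min -8
-6 -8 -7 1 → min -8
-8 -7 1 -6 → min -8
-7 1 -6 1 → min -7
1 -6 1 -2 → min -6  > -7 ✓
-6 1 -2 -7 → min -7
1 -2 -7 2 → min -7
-2 -7 2 -3 → min -7
-7 2 -3 4 → min -7
2 -3 4 -1 → min -3  > -7 ✓
-3 4 -1 -1 → min -3  > -7 ✓
4 -1 -1 -5 → min -5  > -7 ✓
-1 -1 -5 6 → min -5  > -7 ✓
-1 -5 6 2 → min -5  > -7 ✓
10 windows satisfy the condition.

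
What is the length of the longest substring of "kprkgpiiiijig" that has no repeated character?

5

add k: [k] len 1
add p: [k, p] len 2
add r: [k, p, r] len 3
add k (repeat k, move left end past it): [p, r, k] len 3
add g: [p, r, k, g] len 4
add p (repeat p, move left end past it): [r, k, g, p] len 4
add i: [r, k, g, p, i] len 5
add i (repeat i, move left end past it): [i] len 1
add i (repeat i, move left end past it): [i] len 1
add i (repeat i, move left end past it): [i] len 1
add j: [i, j] len 2
add i (repeat i, move left end past it): [j, i] len 2
add g: [j, i, g] len 3
Longest all-distinct length: 5.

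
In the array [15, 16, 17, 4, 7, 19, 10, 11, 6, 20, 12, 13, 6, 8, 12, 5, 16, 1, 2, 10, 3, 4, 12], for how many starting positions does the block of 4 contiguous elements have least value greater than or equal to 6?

[15, 16, 17, 4] → min 4
[16, 17, 4, 7] → min 4
[17, 4, 7, 19] → min 4
[4, 7, 19, 10] → min 4
[7, 19, 10, 11] → min 7  ≥ 6 ✓
[19, 10, 11, 6] → min 6  ≥ 6 ✓
[10, 11, 6, 20] → min 6  ≥ 6 ✓
[11, 6, 20, 12] → min 6  ≥ 6 ✓
[6, 20, 12, 13] → min 6  ≥ 6 ✓
[20, 12, 13, 6] → min 6  ≥ 6 ✓
[12, 13, 6, 8] → min 6  ≥ 6 ✓
[13, 6, 8, 12] → min 6  ≥ 6 ✓
[6, 8, 12, 5] → min 5
[8, 12, 5, 16] → min 5
[12, 5, 16, 1] → min 1
[5, 16, 1, 2] → min 1
[16, 1, 2, 10] → min 1
[1, 2, 10, 3] → min 1
[2, 10, 3, 4] → min 2
[10, 3, 4, 12] → min 3
8 windows satisfy the condition.

8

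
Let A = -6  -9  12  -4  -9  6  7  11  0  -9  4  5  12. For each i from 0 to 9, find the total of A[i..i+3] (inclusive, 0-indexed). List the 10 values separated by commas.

[-6, -9, 12, -4] → sum -7
[-9, 12, -4, -9] → sum -10
[12, -4, -9, 6] → sum 5
[-4, -9, 6, 7] → sum 0
[-9, 6, 7, 11] → sum 15
[6, 7, 11, 0] → sum 24
[7, 11, 0, -9] → sum 9
[11, 0, -9, 4] → sum 6
[0, -9, 4, 5] → sum 0
[-9, 4, 5, 12] → sum 12

-7, -10, 5, 0, 15, 24, 9, 6, 0, 12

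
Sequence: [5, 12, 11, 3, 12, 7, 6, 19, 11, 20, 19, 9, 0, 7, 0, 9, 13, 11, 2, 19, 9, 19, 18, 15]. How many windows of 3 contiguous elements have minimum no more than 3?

[5, 12, 11] → min 5
[12, 11, 3] → min 3  ≤ 3 ✓
[11, 3, 12] → min 3  ≤ 3 ✓
[3, 12, 7] → min 3  ≤ 3 ✓
[12, 7, 6] → min 6
[7, 6, 19] → min 6
[6, 19, 11] → min 6
[19, 11, 20] → min 11
[11, 20, 19] → min 11
[20, 19, 9] → min 9
[19, 9, 0] → min 0  ≤ 3 ✓
[9, 0, 7] → min 0  ≤ 3 ✓
[0, 7, 0] → min 0  ≤ 3 ✓
[7, 0, 9] → min 0  ≤ 3 ✓
[0, 9, 13] → min 0  ≤ 3 ✓
[9, 13, 11] → min 9
[13, 11, 2] → min 2  ≤ 3 ✓
[11, 2, 19] → min 2  ≤ 3 ✓
[2, 19, 9] → min 2  ≤ 3 ✓
[19, 9, 19] → min 9
[9, 19, 18] → min 9
[19, 18, 15] → min 15
11 windows satisfy the condition.

11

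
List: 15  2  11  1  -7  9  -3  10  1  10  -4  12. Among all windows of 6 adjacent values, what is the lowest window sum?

[15, 2, 11, 1, -7, 9] → sum 31
[2, 11, 1, -7, 9, -3] → sum 13
[11, 1, -7, 9, -3, 10] → sum 21
[1, -7, 9, -3, 10, 1] → sum 11
[-7, 9, -3, 10, 1, 10] → sum 20
[9, -3, 10, 1, 10, -4] → sum 23
[-3, 10, 1, 10, -4, 12] → sum 26
Lowest of these is 11.

11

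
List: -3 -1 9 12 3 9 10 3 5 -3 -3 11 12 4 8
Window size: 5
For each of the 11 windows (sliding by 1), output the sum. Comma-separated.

20, 32, 43, 37, 30, 24, 12, 13, 22, 21, 32

-3 -1 9 12 3 → sum 20
-1 9 12 3 9 → sum 32
9 12 3 9 10 → sum 43
12 3 9 10 3 → sum 37
3 9 10 3 5 → sum 30
9 10 3 5 -3 → sum 24
10 3 5 -3 -3 → sum 12
3 5 -3 -3 11 → sum 13
5 -3 -3 11 12 → sum 22
-3 -3 11 12 4 → sum 21
-3 11 12 4 8 → sum 32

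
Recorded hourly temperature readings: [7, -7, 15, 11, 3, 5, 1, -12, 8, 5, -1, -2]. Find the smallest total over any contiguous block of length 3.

-6

7 -7 15 → sum 15
-7 15 11 → sum 19
15 11 3 → sum 29
11 3 5 → sum 19
3 5 1 → sum 9
5 1 -12 → sum -6
1 -12 8 → sum -3
-12 8 5 → sum 1
8 5 -1 → sum 12
5 -1 -2 → sum 2
Smallest of these is -6.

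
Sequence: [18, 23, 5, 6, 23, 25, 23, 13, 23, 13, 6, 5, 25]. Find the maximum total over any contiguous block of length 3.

18 23 5 → sum 46
23 5 6 → sum 34
5 6 23 → sum 34
6 23 25 → sum 54
23 25 23 → sum 71
25 23 13 → sum 61
23 13 23 → sum 59
13 23 13 → sum 49
23 13 6 → sum 42
13 6 5 → sum 24
6 5 25 → sum 36
Maximum of these is 71.

71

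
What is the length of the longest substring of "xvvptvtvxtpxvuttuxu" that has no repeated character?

5

add x: [x] len 1
add v: [x, v] len 2
add v (repeat v, move left end past it): [v] len 1
add p: [v, p] len 2
add t: [v, p, t] len 3
add v (repeat v, move left end past it): [p, t, v] len 3
add t (repeat t, move left end past it): [v, t] len 2
add v (repeat v, move left end past it): [t, v] len 2
add x: [t, v, x] len 3
add t (repeat t, move left end past it): [v, x, t] len 3
add p: [v, x, t, p] len 4
add x (repeat x, move left end past it): [t, p, x] len 3
add v: [t, p, x, v] len 4
add u: [t, p, x, v, u] len 5
add t (repeat t, move left end past it): [p, x, v, u, t] len 5
add t (repeat t, move left end past it): [t] len 1
add u: [t, u] len 2
add x: [t, u, x] len 3
add u (repeat u, move left end past it): [x, u] len 2
Longest all-distinct length: 5.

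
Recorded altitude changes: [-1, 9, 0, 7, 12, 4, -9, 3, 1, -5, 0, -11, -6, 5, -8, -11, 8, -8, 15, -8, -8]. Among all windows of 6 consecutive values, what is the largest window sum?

31

(-1, 9, 0, 7, 12, 4) → sum 31
(9, 0, 7, 12, 4, -9) → sum 23
(0, 7, 12, 4, -9, 3) → sum 17
(7, 12, 4, -9, 3, 1) → sum 18
(12, 4, -9, 3, 1, -5) → sum 6
(4, -9, 3, 1, -5, 0) → sum -6
(-9, 3, 1, -5, 0, -11) → sum -21
(3, 1, -5, 0, -11, -6) → sum -18
(1, -5, 0, -11, -6, 5) → sum -16
(-5, 0, -11, -6, 5, -8) → sum -25
(0, -11, -6, 5, -8, -11) → sum -31
(-11, -6, 5, -8, -11, 8) → sum -23
(-6, 5, -8, -11, 8, -8) → sum -20
(5, -8, -11, 8, -8, 15) → sum 1
(-8, -11, 8, -8, 15, -8) → sum -12
(-11, 8, -8, 15, -8, -8) → sum -12
Largest of these is 31.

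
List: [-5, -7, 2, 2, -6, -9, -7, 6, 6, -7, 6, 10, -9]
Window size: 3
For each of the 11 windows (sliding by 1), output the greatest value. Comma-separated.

Sliding a size-3 window across the 13 values:
[-5, -7, 2] → max 2
[-7, 2, 2] → max 2
[2, 2, -6] → max 2
[2, -6, -9] → max 2
[-6, -9, -7] → max -6
[-9, -7, 6] → max 6
[-7, 6, 6] → max 6
[6, 6, -7] → max 6
[6, -7, 6] → max 6
[-7, 6, 10] → max 10
[6, 10, -9] → max 10

2, 2, 2, 2, -6, 6, 6, 6, 6, 10, 10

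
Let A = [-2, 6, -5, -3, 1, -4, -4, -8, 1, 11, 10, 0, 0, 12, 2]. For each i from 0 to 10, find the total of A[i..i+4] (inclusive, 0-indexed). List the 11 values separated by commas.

-3, -5, -15, -18, -14, -4, 10, 14, 22, 33, 24

[-2, 6, -5, -3, 1] → sum -3
[6, -5, -3, 1, -4] → sum -5
[-5, -3, 1, -4, -4] → sum -15
[-3, 1, -4, -4, -8] → sum -18
[1, -4, -4, -8, 1] → sum -14
[-4, -4, -8, 1, 11] → sum -4
[-4, -8, 1, 11, 10] → sum 10
[-8, 1, 11, 10, 0] → sum 14
[1, 11, 10, 0, 0] → sum 22
[11, 10, 0, 0, 12] → sum 33
[10, 0, 0, 12, 2] → sum 24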